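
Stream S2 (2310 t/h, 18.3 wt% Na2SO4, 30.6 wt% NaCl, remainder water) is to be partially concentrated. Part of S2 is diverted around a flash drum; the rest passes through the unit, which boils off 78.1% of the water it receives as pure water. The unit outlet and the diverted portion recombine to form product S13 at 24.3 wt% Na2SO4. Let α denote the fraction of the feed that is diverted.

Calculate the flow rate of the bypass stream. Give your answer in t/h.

All 2310×0.183 = 422.73 t/h of Na2SO4 reaches S13, so S13 = 422.73/0.243 = 1739.6 t/h and vapour = 570.37 t/h.
The evaporator receives (1−α)·2310 of feed at 0.511 water and removes 0.781 of that water:
0.781×0.511×(1−α)×2310 = 570.37
(1−α) = 570.37/921.9 = 0.6187;  α = 0.3813.
Bypass flow = 0.3813×2310 = 880.83 t/h.

880.8 t/h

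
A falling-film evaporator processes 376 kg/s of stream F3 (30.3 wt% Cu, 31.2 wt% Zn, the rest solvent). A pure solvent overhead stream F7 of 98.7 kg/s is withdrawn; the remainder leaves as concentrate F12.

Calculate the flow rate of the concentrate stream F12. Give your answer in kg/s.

Concentrate = 376 − 98.7 = 277.3 kg/s.

277.3 kg/s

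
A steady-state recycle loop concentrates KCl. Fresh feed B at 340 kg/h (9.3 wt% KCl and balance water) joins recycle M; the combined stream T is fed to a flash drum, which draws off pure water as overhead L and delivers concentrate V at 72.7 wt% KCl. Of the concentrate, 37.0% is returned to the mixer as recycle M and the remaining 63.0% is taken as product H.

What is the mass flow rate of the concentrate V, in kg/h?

69.04 kg/h

Overall KCl balance (none leaves overhead): KCl in fresh feed = KCl in product, i.e. 340×0.093 = (1−0.370)·V·0.727.
V = 31.62/(0.727×0.630) = 69.038 kg/h.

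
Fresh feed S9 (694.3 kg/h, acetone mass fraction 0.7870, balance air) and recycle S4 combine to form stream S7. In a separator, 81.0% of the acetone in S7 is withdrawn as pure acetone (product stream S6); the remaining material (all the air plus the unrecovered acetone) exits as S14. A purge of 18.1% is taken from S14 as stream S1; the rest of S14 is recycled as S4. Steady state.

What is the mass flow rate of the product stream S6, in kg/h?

acetone in S7: m_A = 694.3×0.787 + (1−0.181)·(1−0.810)·m_A, so m_A = 546.41/0.8444 = 647.11 kg/h.
Product S6 = 0.810×647.11 = 524.16 kg/h.

524.2 kg/h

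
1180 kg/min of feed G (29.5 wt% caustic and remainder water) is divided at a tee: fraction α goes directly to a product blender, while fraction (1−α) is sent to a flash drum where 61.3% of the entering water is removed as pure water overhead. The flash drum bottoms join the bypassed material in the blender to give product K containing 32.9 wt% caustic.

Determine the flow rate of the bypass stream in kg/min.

897.8 kg/min

All 1180×0.295 = 348.1 kg/min of caustic reaches K, so K = 348.1/0.329 = 1058.1 kg/min and vapour = 121.95 kg/min.
The evaporator receives (1−α)·1180 of feed at 0.705 water and removes 0.613 of that water:
0.613×0.705×(1−α)×1180 = 121.95
(1−α) = 121.95/509.95 = 0.2391;  α = 0.7609.
Bypass flow = 0.7609×1180 = 897.83 kg/min.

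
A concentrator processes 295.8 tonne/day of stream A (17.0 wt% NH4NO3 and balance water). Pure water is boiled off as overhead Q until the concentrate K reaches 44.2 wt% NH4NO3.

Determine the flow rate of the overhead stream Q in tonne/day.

NH4NO3 is conserved: 295.8×0.170 = 50.286 tonne/day all reports to the concentrate.
Concentrate = 50.286/(target fraction) = 113.77 tonne/day.
Overhead = 295.8 − 113.77 = 182.03 tonne/day.

182 tonne/day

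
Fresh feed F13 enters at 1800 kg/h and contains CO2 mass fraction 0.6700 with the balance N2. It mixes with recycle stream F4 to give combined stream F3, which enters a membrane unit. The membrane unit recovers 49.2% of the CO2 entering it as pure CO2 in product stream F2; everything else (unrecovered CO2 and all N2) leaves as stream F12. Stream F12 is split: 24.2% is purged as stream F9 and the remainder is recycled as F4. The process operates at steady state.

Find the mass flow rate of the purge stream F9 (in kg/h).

835.1 kg/h

N2 enters only via F13 and leaves only via the purge: 1800×0.330 = 0.242×(N2 in F12), and the membrane unit passes all N2, so N2 in F3 = N2 in F12 = 2454.5 kg/h.
CO2 in F3: m_A = 1800×0.670 + (1−0.242)·(1−0.492)·m_A, so m_A = 1206/0.6149 = 1961.2 kg/h.
F12 = (1−0.492)×1961.2 + 2454.5 = 3450.8 kg/h.
Purge F9 = 0.242×3450.8 = 835.1 kg/h.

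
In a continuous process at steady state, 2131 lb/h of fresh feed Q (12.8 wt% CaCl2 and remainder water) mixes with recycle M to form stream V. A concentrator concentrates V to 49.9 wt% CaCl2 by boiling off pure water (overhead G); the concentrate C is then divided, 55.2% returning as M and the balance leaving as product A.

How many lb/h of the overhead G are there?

1584 lb/h

Overall CaCl2 balance (none leaves overhead): CaCl2 in fresh feed = CaCl2 in product, i.e. 2131×0.128 = (1−0.552)·C·0.499.
C = 272.77/(0.499×0.448) = 1220.2 lb/h.
Recycle M = 0.552×1220.2 = 673.53 lb/h.
Combined feed V = 2131 + 673.53 = 2804.5 lb/h.
Overhead G = V − C = 2804.5 − 1220.2 = 1584.4 lb/h.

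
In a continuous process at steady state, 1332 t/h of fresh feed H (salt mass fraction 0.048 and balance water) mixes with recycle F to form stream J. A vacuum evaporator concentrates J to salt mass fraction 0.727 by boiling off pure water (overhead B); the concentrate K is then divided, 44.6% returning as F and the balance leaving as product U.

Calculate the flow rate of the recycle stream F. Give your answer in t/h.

70.8 t/h

Overall salt balance (none leaves overhead): salt in fresh feed = salt in product, i.e. 1332×0.048 = (1−0.446)·K·0.727.
K = 63.936/(0.727×0.554) = 158.75 t/h.
Recycle F = 0.446×158.75 = 70.8 t/h.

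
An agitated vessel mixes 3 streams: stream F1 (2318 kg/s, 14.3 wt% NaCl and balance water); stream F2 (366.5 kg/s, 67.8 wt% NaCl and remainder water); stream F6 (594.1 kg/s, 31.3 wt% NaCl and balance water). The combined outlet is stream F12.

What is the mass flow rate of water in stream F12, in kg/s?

water out = water in = 2318×0.857 + 366.5×0.322 + 594.1×0.687 = 2512.7 kg/s.

2513 kg/s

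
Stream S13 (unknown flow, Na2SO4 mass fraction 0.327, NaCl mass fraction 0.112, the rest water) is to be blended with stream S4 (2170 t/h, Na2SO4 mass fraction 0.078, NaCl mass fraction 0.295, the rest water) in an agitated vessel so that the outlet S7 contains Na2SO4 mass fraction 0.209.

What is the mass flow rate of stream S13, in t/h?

2409 t/h

Let S13 be the unknown flow. Total out = 2170 + S13.
Na2SO4 balance: 169.26 + 0.327·S13 = 0.209·(2170 + S13)
(0.327 − 0.209)·S13 = 0.209×2170 − 169.26 = 284.27
S13 = 284.27 / 0.118 = 2409.1 t/h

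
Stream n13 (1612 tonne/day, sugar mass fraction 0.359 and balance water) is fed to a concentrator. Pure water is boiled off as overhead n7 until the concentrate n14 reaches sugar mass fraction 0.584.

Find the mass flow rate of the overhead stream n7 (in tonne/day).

621.1 tonne/day

sugar is conserved: 1612×0.359 = 578.71 tonne/day all reports to the concentrate.
Concentrate = 578.71/(target fraction) = 990.94 tonne/day.
Overhead = 1612 − 990.94 = 621.06 tonne/day.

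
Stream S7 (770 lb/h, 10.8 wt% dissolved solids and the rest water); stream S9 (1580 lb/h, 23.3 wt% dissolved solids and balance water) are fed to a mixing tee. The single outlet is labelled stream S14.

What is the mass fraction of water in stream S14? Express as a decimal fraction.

0.8080

Total flow out = 770 + 1580 = 2350 lb/h.
water in = 770×0.892 + 1580×0.767 = 1898.7 lb/h.
water mass fraction in S14 = 1898.7/2350 = 0.8080.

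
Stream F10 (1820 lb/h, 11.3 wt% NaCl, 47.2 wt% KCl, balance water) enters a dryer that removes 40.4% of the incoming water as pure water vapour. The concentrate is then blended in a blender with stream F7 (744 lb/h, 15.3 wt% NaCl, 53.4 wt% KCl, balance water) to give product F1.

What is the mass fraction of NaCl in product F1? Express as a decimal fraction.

0.141

Vapour removed = 0.404×0.415×1820 = 305.14 lb/h; concentrate = 1514.9 lb/h.
NaCl reaching the mixer = 205.66 (from concentrate) + 744×0.153 = 319.49 lb/h.
Product flow = 1514.9 + 744 = 2258.9 lb/h; NaCl fraction = 0.141.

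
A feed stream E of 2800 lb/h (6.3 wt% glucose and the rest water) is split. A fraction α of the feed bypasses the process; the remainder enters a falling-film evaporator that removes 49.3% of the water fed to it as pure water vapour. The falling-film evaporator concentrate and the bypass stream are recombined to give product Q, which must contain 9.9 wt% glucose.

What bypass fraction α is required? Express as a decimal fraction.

All 2800×0.063 = 176.4 lb/h of glucose reaches Q, so Q = 176.4/0.099 = 1781.8 lb/h and vapour = 1018.2 lb/h.
The evaporator receives (1−α)·2800 of feed at 0.937 water and removes 0.493 of that water:
0.493×0.937×(1−α)×2800 = 1018.2
(1−α) = 1018.2/1293.4 = 0.7872;  α = 0.2128.

0.213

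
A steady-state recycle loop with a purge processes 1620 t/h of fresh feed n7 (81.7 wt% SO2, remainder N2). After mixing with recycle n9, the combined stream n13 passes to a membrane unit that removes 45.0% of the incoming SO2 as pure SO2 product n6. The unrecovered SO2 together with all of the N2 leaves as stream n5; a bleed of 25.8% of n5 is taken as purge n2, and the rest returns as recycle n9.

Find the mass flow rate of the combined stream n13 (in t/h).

N2 enters only via n7 and leaves only via the purge: 1620×0.183 = 0.258×(N2 in n5), and the membrane unit passes all N2, so N2 in n13 = N2 in n5 = 1149.1 t/h.
SO2 in n13: m_A = 1620×0.817 + (1−0.258)·(1−0.450)·m_A, so m_A = 1323.5/0.5919 = 2236.1 t/h.
n13 = 2236.1 + 1149.1 = 3385.2 t/h.

3385 t/h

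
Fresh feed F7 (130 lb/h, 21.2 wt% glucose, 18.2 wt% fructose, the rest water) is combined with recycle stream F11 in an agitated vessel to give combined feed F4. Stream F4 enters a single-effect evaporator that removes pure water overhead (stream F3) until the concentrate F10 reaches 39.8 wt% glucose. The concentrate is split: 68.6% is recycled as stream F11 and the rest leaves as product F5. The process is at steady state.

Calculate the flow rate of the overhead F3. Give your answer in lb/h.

60.75 lb/h

Overall glucose balance (none leaves overhead): glucose in fresh feed = glucose in product, i.e. 130×0.212 = (1−0.686)·F10·0.398.
F10 = 27.56/(0.398×0.314) = 220.53 lb/h.
Recycle F11 = 0.686×220.53 = 151.28 lb/h.
Combined feed F4 = 130 + 151.28 = 281.28 lb/h.
Overhead F3 = F4 − F10 = 281.28 − 220.53 = 60.754 lb/h.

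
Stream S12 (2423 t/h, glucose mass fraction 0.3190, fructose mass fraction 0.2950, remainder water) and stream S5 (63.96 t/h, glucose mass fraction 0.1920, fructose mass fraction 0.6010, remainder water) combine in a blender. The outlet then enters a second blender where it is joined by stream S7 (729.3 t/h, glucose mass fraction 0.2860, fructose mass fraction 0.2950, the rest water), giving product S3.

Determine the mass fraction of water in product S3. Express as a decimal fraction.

Overall, product flow = 3216.3 t/h.
water in = 2423×0.386 + 63.96×0.207 + 729.3×0.419 = 1254.1 t/h.
water fraction in S3 = 0.3899.

0.3899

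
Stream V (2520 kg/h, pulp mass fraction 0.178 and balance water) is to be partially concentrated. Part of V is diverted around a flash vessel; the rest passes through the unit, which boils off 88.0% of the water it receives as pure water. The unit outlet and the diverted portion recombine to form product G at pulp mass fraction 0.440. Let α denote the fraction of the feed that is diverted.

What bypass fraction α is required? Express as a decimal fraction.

0.177

All 2520×0.178 = 448.56 kg/h of pulp reaches G, so G = 448.56/0.440 = 1019.5 kg/h and vapour = 1500.5 kg/h.
The evaporator receives (1−α)·2520 of feed at 0.822 water and removes 0.880 of that water:
0.880×0.822×(1−α)×2520 = 1500.5
(1−α) = 1500.5/1822.9 = 0.8232;  α = 0.1768.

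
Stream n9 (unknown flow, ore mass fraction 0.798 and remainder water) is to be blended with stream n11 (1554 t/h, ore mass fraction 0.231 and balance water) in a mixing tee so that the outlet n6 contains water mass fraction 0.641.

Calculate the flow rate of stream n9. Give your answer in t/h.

453.1 t/h

Let n9 be the unknown flow. Total out = 1554 + n9.
water balance: 1195 + 0.202·n9 = 0.641·(1554 + n9)
(0.202 − 0.641)·n9 = 0.641×1554 − 1195 = -198.91
n9 = -198.91 / -0.439 = 453.1 t/h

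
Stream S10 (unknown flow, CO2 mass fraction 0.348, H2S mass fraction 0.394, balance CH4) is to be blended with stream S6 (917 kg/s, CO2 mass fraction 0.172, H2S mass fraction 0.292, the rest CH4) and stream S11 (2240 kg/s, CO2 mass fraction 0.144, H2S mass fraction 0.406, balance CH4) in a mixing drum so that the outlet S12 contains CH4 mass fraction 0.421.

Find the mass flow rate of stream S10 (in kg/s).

1045 kg/s

Let S10 be the unknown flow. Total out = 3157 + S10.
CH4 balance: 1499.5 + 0.258·S10 = 0.421·(3157 + S10)
(0.258 − 0.421)·S10 = 0.421×3157 − 1499.5 = -170.42
S10 = -170.42 / -0.163 = 1045.5 kg/s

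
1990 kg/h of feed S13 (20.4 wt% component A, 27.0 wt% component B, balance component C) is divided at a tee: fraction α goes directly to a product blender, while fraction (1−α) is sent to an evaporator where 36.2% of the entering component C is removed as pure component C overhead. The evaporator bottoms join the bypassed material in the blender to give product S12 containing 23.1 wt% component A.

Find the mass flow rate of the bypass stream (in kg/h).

All 1990×0.204 = 405.96 kg/h of component A reaches S12, so S12 = 405.96/0.231 = 1757.4 kg/h and vapour = 232.6 kg/h.
The evaporator receives (1−α)·1990 of feed at 0.526 component C and removes 0.362 of that component C:
0.362×0.526×(1−α)×1990 = 232.6
(1−α) = 232.6/378.92 = 0.6138;  α = 0.3862.
Bypass flow = 0.3862×1990 = 768.45 kg/h.

768.5 kg/h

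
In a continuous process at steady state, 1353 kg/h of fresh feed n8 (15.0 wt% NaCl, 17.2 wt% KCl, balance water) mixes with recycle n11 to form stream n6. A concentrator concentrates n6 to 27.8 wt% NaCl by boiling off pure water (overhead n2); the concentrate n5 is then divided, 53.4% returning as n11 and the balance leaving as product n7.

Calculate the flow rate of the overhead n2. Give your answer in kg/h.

Overall NaCl balance (none leaves overhead): NaCl in fresh feed = NaCl in product, i.e. 1353×0.150 = (1−0.534)·n5·0.278.
n5 = 202.95/(0.278×0.466) = 1566.6 kg/h.
Recycle n11 = 0.534×1566.6 = 836.56 kg/h.
Combined feed n6 = 1353 + 836.56 = 2189.6 kg/h.
Overhead n2 = n6 − n5 = 2189.6 − 1566.6 = 622.96 kg/h.

623 kg/h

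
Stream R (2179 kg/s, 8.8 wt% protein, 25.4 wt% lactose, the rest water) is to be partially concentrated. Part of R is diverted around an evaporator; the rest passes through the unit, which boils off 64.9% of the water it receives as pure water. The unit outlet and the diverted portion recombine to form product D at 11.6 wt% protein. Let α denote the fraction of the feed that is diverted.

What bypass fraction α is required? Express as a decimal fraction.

All 2179×0.088 = 191.75 kg/s of protein reaches D, so D = 191.75/0.116 = 1653 kg/s and vapour = 525.97 kg/s.
The evaporator receives (1−α)·2179 of feed at 0.658 water and removes 0.649 of that water:
0.649×0.658×(1−α)×2179 = 525.97
(1−α) = 525.97/930.52 = 0.5652;  α = 0.4348.

0.435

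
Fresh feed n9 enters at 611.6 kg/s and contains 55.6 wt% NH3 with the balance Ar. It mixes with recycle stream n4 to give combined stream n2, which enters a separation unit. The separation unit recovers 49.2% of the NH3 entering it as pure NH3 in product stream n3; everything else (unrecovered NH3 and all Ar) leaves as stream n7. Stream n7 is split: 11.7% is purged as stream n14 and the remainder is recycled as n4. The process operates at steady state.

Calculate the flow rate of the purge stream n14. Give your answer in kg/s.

Ar enters only via n9 and leaves only via the purge: 611.6×0.444 = 0.117×(Ar in n7), and the separation unit passes all Ar, so Ar in n2 = Ar in n7 = 2320.9 kg/s.
NH3 in n2: m_A = 611.6×0.556 + (1−0.117)·(1−0.492)·m_A, so m_A = 340.05/0.5514 = 616.66 kg/s.
n7 = (1−0.492)×616.66 + 2320.9 = 2634.2 kg/s.
Purge n14 = 0.117×2634.2 = 308.2 kg/s.

308.2 kg/s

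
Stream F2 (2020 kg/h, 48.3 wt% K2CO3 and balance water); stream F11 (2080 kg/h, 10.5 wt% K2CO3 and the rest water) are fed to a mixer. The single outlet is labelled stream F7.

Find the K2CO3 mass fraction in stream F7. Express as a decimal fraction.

Total flow out = 2020 + 2080 = 4100 kg/h.
K2CO3 in = 2020×0.483 + 2080×0.105 = 1194.1 kg/h.
K2CO3 mass fraction in F7 = 1194.1/4100 = 0.291.

0.291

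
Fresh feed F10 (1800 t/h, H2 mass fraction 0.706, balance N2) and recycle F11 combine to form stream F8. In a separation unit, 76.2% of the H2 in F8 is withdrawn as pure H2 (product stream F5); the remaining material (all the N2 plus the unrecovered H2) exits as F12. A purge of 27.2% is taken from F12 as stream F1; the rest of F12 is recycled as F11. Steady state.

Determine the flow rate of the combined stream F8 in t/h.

N2 enters only via F10 and leaves only via the purge: 1800×0.294 = 0.272×(N2 in F12), and the separation unit passes all N2, so N2 in F8 = N2 in F12 = 1945.6 t/h.
H2 in F8: m_A = 1800×0.706 + (1−0.272)·(1−0.762)·m_A, so m_A = 1270.8/0.8267 = 1537.1 t/h.
F8 = 1537.1 + 1945.6 = 3482.7 t/h.

3483 t/h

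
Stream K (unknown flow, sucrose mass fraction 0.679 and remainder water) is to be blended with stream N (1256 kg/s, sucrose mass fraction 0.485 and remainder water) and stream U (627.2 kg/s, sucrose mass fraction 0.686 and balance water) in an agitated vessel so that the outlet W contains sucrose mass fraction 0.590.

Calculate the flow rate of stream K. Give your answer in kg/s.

805.3 kg/s

Let K be the unknown flow. Total out = 1883.2 + K.
sucrose balance: 1039.4 + 0.679·K = 0.590·(1883.2 + K)
(0.679 − 0.590)·K = 0.590×1883.2 − 1039.4 = 71.669
K = 71.669 / 0.089 = 805.27 kg/s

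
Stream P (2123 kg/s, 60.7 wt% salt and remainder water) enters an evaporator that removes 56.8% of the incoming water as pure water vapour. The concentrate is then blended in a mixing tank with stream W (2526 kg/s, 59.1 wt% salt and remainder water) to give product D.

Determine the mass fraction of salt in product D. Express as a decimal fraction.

Vapour removed = 0.568×0.393×2123 = 473.9 kg/s; concentrate = 1649.1 kg/s.
salt reaching the mixer = 1288.7 (from concentrate) + 2526×0.591 = 2781.5 kg/s.
Product flow = 1649.1 + 2526 = 4175.1 kg/s; salt fraction = 0.666.

0.666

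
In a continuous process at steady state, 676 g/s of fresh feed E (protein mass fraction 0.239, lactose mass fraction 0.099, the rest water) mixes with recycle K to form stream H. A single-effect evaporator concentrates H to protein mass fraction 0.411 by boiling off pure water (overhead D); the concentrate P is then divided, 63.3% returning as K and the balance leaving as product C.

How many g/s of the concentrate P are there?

Overall protein balance (none leaves overhead): protein in fresh feed = protein in product, i.e. 676×0.239 = (1−0.633)·P·0.411.
P = 161.56/(0.411×0.367) = 1071.1 g/s.

1071 g/s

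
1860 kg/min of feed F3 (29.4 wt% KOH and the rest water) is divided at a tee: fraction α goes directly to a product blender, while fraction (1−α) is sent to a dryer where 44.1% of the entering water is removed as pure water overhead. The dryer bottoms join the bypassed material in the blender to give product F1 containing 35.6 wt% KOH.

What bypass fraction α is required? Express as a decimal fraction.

All 1860×0.294 = 546.84 kg/min of KOH reaches F1, so F1 = 546.84/0.356 = 1536.1 kg/min and vapour = 323.93 kg/min.
The evaporator receives (1−α)·1860 of feed at 0.706 water and removes 0.441 of that water:
0.441×0.706×(1−α)×1860 = 323.93
(1−α) = 323.93/579.1 = 0.5594;  α = 0.4406.

0.441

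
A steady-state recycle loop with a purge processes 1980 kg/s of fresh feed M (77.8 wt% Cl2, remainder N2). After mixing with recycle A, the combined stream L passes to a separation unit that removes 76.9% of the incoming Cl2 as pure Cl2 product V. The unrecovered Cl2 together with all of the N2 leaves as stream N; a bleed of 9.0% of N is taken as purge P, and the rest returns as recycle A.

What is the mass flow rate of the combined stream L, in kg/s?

N2 enters only via M and leaves only via the purge: 1980×0.222 = 0.090×(N2 in N), and the separation unit passes all N2, so N2 in L = N2 in N = 4884 kg/s.
Cl2 in L: m_A = 1980×0.778 + (1−0.090)·(1−0.769)·m_A, so m_A = 1540.4/0.7898 = 1950.4 kg/s.
L = 1950.4 + 4884 = 6834.4 kg/s.

6834 kg/s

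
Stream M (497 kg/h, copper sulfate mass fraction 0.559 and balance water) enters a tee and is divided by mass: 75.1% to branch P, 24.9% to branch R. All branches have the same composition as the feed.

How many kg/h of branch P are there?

Branch P flow = 0.751×497 = 373.25 kg/h.

373.2 kg/h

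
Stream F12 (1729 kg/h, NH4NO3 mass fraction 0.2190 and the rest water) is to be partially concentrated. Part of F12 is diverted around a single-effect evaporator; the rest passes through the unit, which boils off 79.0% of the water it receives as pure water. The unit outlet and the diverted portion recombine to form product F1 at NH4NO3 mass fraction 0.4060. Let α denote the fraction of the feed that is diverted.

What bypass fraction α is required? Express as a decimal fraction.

0.253

All 1729×0.219 = 378.65 kg/h of NH4NO3 reaches F1, so F1 = 378.65/0.406 = 932.64 kg/h and vapour = 796.36 kg/h.
The evaporator receives (1−α)·1729 of feed at 0.781 water and removes 0.790 of that water:
0.790×0.781×(1−α)×1729 = 796.36
(1−α) = 796.36/1066.8 = 0.7465;  α = 0.2535.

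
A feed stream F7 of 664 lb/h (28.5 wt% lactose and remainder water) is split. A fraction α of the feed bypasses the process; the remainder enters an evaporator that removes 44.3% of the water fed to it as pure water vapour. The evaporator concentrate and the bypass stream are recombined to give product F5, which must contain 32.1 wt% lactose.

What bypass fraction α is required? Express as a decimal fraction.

All 664×0.285 = 189.24 lb/h of lactose reaches F5, so F5 = 189.24/0.321 = 589.53 lb/h and vapour = 74.467 lb/h.
The evaporator receives (1−α)·664 of feed at 0.715 water and removes 0.443 of that water:
0.443×0.715×(1−α)×664 = 74.467
(1−α) = 74.467/210.32 = 0.3541;  α = 0.6459.

0.646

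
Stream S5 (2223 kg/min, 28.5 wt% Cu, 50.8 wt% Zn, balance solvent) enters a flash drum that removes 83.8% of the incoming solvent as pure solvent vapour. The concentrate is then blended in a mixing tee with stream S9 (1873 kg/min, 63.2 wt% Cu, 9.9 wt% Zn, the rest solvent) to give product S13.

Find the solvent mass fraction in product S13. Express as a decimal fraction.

0.1559

Vapour removed = 0.838×0.207×2223 = 385.61 kg/min; concentrate = 1837.4 kg/min.
solvent reaching the mixer = 74.546 (from concentrate) + 1873×0.269 = 578.38 kg/min.
Product flow = 1837.4 + 1873 = 3710.4 kg/min; solvent fraction = 0.1559.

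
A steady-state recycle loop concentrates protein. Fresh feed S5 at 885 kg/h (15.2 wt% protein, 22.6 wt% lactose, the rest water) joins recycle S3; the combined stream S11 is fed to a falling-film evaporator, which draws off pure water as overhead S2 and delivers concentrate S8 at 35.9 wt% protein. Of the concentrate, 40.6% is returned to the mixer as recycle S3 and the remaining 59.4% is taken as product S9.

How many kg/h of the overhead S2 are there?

Overall protein balance (none leaves overhead): protein in fresh feed = protein in product, i.e. 885×0.152 = (1−0.406)·S8·0.359.
S8 = 134.52/(0.359×0.594) = 630.82 kg/h.
Recycle S3 = 0.406×630.82 = 256.11 kg/h.
Combined feed S11 = 885 + 256.11 = 1141.1 kg/h.
Overhead S2 = S11 − S8 = 1141.1 − 630.82 = 510.29 kg/h.

510.3 kg/h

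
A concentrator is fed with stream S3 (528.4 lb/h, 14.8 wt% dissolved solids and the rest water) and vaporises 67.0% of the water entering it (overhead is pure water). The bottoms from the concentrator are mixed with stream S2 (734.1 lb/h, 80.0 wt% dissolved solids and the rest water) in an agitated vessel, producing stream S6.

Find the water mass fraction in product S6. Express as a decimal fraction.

0.307

Vapour removed = 0.670×0.852×528.4 = 301.63 lb/h; concentrate = 226.77 lb/h.
water reaching the mixer = 148.56 (from concentrate) + 734.1×0.200 = 295.38 lb/h.
Product flow = 226.77 + 734.1 = 960.87 lb/h; water fraction = 0.307.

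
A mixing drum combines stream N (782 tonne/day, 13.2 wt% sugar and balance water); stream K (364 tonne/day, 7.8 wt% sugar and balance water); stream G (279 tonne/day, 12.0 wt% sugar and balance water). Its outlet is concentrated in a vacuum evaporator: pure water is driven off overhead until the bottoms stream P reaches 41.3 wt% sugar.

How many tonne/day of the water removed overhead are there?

sugar entering = 782×0.132 + 364×0.078 + 279×0.120 = 165.1 tonne/day.
All sugar reports to P, so P = 165.1/0.413 = 399.75 tonne/day.
Total feed = 1425 tonne/day; overhead = 1425 − 399.75 = 1025.3 tonne/day.

1025 tonne/day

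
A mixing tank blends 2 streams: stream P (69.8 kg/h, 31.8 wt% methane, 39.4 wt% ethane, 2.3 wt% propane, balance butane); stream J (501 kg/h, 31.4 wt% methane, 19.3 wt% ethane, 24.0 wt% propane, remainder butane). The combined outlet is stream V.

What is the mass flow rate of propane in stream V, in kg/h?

propane out = propane in = 69.8×0.023 + 501×0.240 = 121.85 kg/h.

121.8 kg/h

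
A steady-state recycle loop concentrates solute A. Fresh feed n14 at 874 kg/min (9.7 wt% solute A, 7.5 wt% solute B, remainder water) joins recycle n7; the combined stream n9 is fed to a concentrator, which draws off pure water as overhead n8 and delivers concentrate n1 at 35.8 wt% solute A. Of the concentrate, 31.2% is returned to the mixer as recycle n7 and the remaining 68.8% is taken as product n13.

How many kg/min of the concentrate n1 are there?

344.2 kg/min

Overall solute A balance (none leaves overhead): solute A in fresh feed = solute A in product, i.e. 874×0.097 = (1−0.312)·n1·0.358.
n1 = 84.778/(0.358×0.688) = 344.2 kg/min.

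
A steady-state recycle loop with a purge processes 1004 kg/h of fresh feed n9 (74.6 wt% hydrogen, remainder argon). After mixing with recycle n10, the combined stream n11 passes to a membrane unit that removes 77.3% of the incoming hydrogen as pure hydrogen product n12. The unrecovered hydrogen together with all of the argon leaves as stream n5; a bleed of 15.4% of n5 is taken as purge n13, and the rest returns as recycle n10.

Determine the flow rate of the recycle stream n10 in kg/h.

argon enters only via n9 and leaves only via the purge: 1004×0.254 = 0.154×(argon in n5), and the membrane unit passes all argon, so argon in n11 = argon in n5 = 1655.9 kg/h.
hydrogen in n11: m_A = 1004×0.746 + (1−0.154)·(1−0.773)·m_A, so m_A = 748.98/0.8080 = 927.01 kg/h.
n5 = (1−0.773)×927.01 + 1655.9 = 1866.4 kg/h.
Recycle n10 = (1−0.154)×1866.4 = 1579 kg/h.

1579 kg/h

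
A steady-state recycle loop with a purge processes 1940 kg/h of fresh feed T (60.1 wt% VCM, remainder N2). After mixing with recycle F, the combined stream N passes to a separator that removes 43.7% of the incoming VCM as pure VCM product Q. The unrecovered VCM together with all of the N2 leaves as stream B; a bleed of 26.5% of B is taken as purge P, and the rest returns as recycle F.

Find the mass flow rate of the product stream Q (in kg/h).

869.2 kg/h

VCM in N: m_A = 1940×0.601 + (1−0.265)·(1−0.437)·m_A, so m_A = 1165.9/0.5862 = 1989 kg/h.
Product Q = 0.437×1989 = 869.19 kg/h.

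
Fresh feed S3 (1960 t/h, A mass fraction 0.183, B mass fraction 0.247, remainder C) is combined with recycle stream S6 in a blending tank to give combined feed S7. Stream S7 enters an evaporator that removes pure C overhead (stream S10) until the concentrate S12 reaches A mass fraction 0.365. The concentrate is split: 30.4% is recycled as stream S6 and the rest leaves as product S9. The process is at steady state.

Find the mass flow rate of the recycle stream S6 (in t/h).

429.2 t/h

Overall A balance (none leaves overhead): A in fresh feed = A in product, i.e. 1960×0.183 = (1−0.304)·S12·0.365.
S12 = 358.68/(0.365×0.696) = 1411.9 t/h.
Recycle S6 = 0.304×1411.9 = 429.22 t/h.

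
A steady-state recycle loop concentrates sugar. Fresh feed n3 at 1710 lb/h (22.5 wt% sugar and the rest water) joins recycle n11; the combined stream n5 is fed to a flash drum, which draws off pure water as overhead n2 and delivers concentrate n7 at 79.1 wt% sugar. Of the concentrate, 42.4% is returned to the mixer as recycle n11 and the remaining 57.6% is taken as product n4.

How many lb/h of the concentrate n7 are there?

Overall sugar balance (none leaves overhead): sugar in fresh feed = sugar in product, i.e. 1710×0.225 = (1−0.424)·n7·0.791.
n7 = 384.75/(0.791×0.576) = 844.46 lb/h.

844.5 lb/h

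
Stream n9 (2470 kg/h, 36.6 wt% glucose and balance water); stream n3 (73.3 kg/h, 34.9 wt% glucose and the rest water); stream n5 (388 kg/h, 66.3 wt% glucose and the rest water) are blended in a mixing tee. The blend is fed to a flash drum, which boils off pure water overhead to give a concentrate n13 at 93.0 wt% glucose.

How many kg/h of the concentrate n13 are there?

glucose entering = 2470×0.366 + 73.3×0.349 + 388×0.663 = 1186.8 kg/h.
All glucose reports to n13, so n13 = 1186.8/0.930 = 1276.2 kg/h.

1276 kg/h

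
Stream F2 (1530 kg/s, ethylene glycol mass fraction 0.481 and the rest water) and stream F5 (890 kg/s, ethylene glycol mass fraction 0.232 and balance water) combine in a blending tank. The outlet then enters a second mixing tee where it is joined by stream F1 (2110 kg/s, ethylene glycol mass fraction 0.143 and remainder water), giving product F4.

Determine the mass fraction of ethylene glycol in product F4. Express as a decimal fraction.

0.275

Overall, product flow = 4530 kg/s.
ethylene glycol in = 1530×0.481 + 890×0.232 + 2110×0.143 = 1244.1 kg/s.
ethylene glycol fraction in F4 = 0.275.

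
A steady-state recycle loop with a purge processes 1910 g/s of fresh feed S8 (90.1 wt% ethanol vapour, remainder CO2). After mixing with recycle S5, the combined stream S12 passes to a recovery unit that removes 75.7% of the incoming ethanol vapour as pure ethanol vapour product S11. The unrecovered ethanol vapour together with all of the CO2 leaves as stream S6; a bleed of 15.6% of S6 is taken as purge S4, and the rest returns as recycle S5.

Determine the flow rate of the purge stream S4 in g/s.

CO2 enters only via S8 and leaves only via the purge: 1910×0.099 = 0.156×(CO2 in S6), and the recovery unit passes all CO2, so CO2 in S12 = CO2 in S6 = 1212.1 g/s.
ethanol vapour in S12: m_A = 1910×0.901 + (1−0.156)·(1−0.757)·m_A, so m_A = 1720.9/0.7949 = 2164.9 g/s.
S6 = (1−0.757)×2164.9 + 1212.1 = 1738.2 g/s.
Purge S4 = 0.156×1738.2 = 271.16 g/s.

271.2 g/s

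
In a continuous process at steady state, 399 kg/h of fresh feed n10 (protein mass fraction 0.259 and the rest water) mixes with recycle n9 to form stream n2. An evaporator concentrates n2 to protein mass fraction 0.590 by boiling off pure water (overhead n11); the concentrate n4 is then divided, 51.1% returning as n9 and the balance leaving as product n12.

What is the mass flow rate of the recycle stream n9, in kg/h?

183 kg/h

Overall protein balance (none leaves overhead): protein in fresh feed = protein in product, i.e. 399×0.259 = (1−0.511)·n4·0.590.
n4 = 103.34/(0.590×0.489) = 358.19 kg/h.
Recycle n9 = 0.511×358.19 = 183.03 kg/h.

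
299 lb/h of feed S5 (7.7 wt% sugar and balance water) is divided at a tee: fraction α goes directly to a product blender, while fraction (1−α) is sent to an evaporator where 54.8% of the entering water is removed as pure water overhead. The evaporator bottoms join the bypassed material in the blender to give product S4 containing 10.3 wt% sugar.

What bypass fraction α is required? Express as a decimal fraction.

0.501

All 299×0.077 = 23.023 lb/h of sugar reaches S4, so S4 = 23.023/0.103 = 223.52 lb/h and vapour = 75.476 lb/h.
The evaporator receives (1−α)·299 of feed at 0.923 water and removes 0.548 of that water:
0.548×0.923×(1−α)×299 = 75.476
(1−α) = 75.476/151.24 = 0.4991;  α = 0.5009.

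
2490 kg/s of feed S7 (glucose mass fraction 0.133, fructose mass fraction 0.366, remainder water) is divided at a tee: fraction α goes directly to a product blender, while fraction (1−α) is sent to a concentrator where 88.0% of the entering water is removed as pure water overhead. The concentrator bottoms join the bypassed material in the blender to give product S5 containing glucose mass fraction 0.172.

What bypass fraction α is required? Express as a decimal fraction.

0.486

All 2490×0.133 = 331.17 kg/s of glucose reaches S5, so S5 = 331.17/0.172 = 1925.4 kg/s and vapour = 564.59 kg/s.
The evaporator receives (1−α)·2490 of feed at 0.501 water and removes 0.880 of that water:
0.880×0.501×(1−α)×2490 = 564.59
(1−α) = 564.59/1097.8 = 0.5143;  α = 0.4857.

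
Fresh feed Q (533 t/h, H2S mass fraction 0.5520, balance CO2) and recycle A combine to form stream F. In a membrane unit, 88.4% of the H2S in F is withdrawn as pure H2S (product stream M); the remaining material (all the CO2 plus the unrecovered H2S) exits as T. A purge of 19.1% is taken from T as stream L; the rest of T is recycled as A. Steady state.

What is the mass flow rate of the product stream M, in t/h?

287 t/h

H2S in F: m_A = 533×0.552 + (1−0.191)·(1−0.884)·m_A, so m_A = 294.22/0.9062 = 324.69 t/h.
Product M = 0.884×324.69 = 287.02 t/h.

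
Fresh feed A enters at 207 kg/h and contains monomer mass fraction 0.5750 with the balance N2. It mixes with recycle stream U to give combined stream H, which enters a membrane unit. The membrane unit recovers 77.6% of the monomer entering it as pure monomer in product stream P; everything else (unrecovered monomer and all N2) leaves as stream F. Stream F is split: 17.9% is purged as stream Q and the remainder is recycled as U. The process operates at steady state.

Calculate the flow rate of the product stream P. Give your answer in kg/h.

113.2 kg/h

monomer in H: m_A = 207×0.575 + (1−0.179)·(1−0.776)·m_A, so m_A = 119.02/0.8161 = 145.85 kg/h.
Product P = 0.776×145.85 = 113.18 kg/h.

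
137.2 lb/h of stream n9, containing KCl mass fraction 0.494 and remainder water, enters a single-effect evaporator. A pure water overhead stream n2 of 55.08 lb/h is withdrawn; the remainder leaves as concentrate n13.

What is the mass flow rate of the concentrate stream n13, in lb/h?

Concentrate = 137.2 − 55.08 = 82.12 lb/h.

82.12 lb/h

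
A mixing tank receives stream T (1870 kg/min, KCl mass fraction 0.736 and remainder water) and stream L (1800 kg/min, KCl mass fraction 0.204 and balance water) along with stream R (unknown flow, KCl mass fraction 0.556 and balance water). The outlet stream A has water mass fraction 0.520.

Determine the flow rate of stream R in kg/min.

237.9 kg/min

Let R be the unknown flow. Total out = 3670 + R.
water balance: 1926.5 + 0.444·R = 0.520·(3670 + R)
(0.444 − 0.520)·R = 0.520×3670 − 1926.5 = -18.08
R = -18.08 / -0.076 = 237.89 kg/min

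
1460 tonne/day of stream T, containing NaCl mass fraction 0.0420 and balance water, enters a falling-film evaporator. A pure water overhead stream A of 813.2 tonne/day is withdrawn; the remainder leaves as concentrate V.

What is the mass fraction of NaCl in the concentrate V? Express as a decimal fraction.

0.0948

NaCl is not removed: 1460×0.042 = 61.32 tonne/day of NaCl enters V.
Concentrate = 1460 − 813.2 = 646.8 tonne/day.
Mass fraction = 61.32/646.8 = 0.0948.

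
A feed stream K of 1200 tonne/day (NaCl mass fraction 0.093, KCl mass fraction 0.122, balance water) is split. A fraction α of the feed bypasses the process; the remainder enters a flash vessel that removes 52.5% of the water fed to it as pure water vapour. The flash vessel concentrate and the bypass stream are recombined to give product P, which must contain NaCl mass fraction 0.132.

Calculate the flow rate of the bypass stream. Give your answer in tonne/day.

339.7 tonne/day

All 1200×0.093 = 111.6 tonne/day of NaCl reaches P, so P = 111.6/0.132 = 845.45 tonne/day and vapour = 354.55 tonne/day.
The evaporator receives (1−α)·1200 of feed at 0.785 water and removes 0.525 of that water:
0.525×0.785×(1−α)×1200 = 354.55
(1−α) = 354.55/494.55 = 0.7169;  α = 0.2831.
Bypass flow = 0.2831×1200 = 339.71 tonne/day.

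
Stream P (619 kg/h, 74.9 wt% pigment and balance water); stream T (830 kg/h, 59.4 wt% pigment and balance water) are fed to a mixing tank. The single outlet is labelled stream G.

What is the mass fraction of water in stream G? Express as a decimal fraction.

0.3398

Total flow out = 619 + 830 = 1449 kg/h.
water in = 619×0.251 + 830×0.406 = 492.35 kg/h.
water mass fraction in G = 492.35/1449 = 0.3398.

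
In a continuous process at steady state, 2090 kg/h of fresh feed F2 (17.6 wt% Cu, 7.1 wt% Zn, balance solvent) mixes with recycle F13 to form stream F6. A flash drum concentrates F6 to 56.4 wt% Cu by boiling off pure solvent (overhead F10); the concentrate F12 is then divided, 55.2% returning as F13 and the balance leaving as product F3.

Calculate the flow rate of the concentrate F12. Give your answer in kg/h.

Overall Cu balance (none leaves overhead): Cu in fresh feed = Cu in product, i.e. 2090×0.176 = (1−0.552)·F12·0.564.
F12 = 367.84/(0.564×0.448) = 1455.8 kg/h.

1456 kg/h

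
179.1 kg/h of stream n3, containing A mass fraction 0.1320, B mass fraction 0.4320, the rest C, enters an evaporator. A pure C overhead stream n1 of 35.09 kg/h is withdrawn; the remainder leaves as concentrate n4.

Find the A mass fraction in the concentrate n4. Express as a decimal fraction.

A is not removed: 179.1×0.132 = 23.641 kg/h of A enters n4.
Concentrate = 179.1 − 35.09 = 144.01 kg/h.
Mass fraction = 23.641/144.01 = 0.1642.

0.1642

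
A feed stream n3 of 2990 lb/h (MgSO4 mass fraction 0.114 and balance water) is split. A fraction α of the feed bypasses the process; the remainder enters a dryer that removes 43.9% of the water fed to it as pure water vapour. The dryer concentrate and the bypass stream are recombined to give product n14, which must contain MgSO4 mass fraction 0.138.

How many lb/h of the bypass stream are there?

1653 lb/h

All 2990×0.114 = 340.86 lb/h of MgSO4 reaches n14, so n14 = 340.86/0.138 = 2470 lb/h and vapour = 520 lb/h.
The evaporator receives (1−α)·2990 of feed at 0.886 water and removes 0.439 of that water:
0.439×0.886×(1−α)×2990 = 520
(1−α) = 520/1163 = 0.4471;  α = 0.5529.
Bypass flow = 0.5529×2990 = 1653.1 lb/h.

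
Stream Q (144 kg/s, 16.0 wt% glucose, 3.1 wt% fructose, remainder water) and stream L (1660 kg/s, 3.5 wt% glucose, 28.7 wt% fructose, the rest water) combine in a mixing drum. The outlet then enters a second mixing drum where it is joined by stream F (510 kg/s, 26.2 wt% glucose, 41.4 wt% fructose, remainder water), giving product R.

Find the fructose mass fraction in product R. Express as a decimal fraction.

0.299

Overall, product flow = 2314 kg/s.
fructose in = 144×0.031 + 1660×0.287 + 510×0.414 = 692.02 kg/s.
fructose fraction in R = 0.299.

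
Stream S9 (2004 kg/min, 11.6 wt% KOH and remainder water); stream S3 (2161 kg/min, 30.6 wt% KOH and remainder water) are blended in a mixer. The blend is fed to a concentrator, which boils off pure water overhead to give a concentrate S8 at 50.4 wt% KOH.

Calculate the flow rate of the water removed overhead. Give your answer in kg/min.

2392 kg/min

KOH entering = 2004×0.116 + 2161×0.306 = 893.73 kg/min.
All KOH reports to S8, so S8 = 893.73/0.504 = 1773.3 kg/min.
Total feed = 4165 kg/min; overhead = 4165 − 1773.3 = 2391.7 kg/min.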